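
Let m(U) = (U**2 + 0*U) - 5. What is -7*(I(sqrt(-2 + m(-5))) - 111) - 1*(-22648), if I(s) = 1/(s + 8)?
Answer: 538747/23 + 21*sqrt(2)/46 ≈ 23424.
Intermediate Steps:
m(U) = -5 + U**2 (m(U) = (U**2 + 0) - 5 = U**2 - 5 = -5 + U**2)
I(s) = 1/(8 + s)
-7*(I(sqrt(-2 + m(-5))) - 111) - 1*(-22648) = -7*(1/(8 + sqrt(-2 + (-5 + (-5)**2))) - 111) - 1*(-22648) = -7*(1/(8 + sqrt(-2 + (-5 + 25))) - 111) + 22648 = -7*(1/(8 + sqrt(-2 + 20)) - 111) + 22648 = -7*(1/(8 + sqrt(18)) - 111) + 22648 = -7*(1/(8 + 3*sqrt(2)) - 111) + 22648 = -7*(-111 + 1/(8 + 3*sqrt(2))) + 22648 = (777 - 7/(8 + 3*sqrt(2))) + 22648 = 23425 - 7/(8 + 3*sqrt(2))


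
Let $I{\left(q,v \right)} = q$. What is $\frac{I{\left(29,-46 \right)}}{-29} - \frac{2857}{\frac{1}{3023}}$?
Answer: $-8636712$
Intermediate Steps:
$\frac{I{\left(29,-46 \right)}}{-29} - \frac{2857}{\frac{1}{3023}} = \frac{29}{-29} - \frac{2857}{\frac{1}{3023}} = 29 \left(- \frac{1}{29}\right) - 2857 \frac{1}{\frac{1}{3023}} = -1 - 8636711 = -8636712$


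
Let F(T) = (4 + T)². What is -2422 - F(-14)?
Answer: -2522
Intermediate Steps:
-2422 - F(-14) = -2422 - (4 - 14)² = -2422 - 1*(-10)² = -2422 - 1*100 = -2422 - 100 = -2522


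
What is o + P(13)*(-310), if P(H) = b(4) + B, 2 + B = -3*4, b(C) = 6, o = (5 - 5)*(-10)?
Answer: 2480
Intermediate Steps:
o = 0 (o = 0*(-10) = 0)
B = -14 (B = -2 - 3*4 = -2 - 12 = -14)
P(H) = -8 (P(H) = 6 - 14 = -8)
o + P(13)*(-310) = 0 - 8*(-310) = 0 + 2480 = 2480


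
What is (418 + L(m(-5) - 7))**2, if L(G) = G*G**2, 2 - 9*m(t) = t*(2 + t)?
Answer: 18024136516/531441 ≈ 33916.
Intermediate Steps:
m(t) = 2/9 - t*(2 + t)/9
L(G) = G**3
(418 + L(m(-5) - 7))**2 = (418 + ((2/9 - 2/9*(-5) - 1/9*(-5)**2) - 7)**3)**2 = (418 + ((2/9 + 10/9 - 1/9*25) - 7)**3)**2 = (418 + ((2/9 + 10/9 - 25/9) - 7)**3)**2 = (418 + (-13/9 - 7)**3)**2 = (418 + (-76/9)**3)**2 = (418 - 438976/729)**2 = (-134254/729)**2 = 18024136516/531441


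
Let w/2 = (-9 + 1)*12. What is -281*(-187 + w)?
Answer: 106499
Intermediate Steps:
w = -192 (w = 2*((-9 + 1)*12) = 2*(-8*12) = 2*(-96) = -192)
-281*(-187 + w) = -281*(-187 - 192) = -281*(-379) = 106499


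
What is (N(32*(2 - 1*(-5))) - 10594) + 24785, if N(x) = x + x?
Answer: 14639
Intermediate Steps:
N(x) = 2*x
(N(32*(2 - 1*(-5))) - 10594) + 24785 = (2*(32*(2 - 1*(-5))) - 10594) + 24785 = (2*(32*(2 + 5)) - 10594) + 24785 = (2*(32*7) - 10594) + 24785 = (2*224 - 10594) + 24785 = (448 - 10594) + 24785 = -10146 + 24785 = 14639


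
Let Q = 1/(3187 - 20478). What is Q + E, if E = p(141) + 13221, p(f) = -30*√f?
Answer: 228604310/17291 - 30*√141 ≈ 12865.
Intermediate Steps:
Q = -1/17291 (Q = 1/(-17291) = -1/17291 ≈ -5.7834e-5)
E = 13221 - 30*√141 (E = -30*√141 + 13221 = 13221 - 30*√141 ≈ 12865.)
Q + E = -1/17291 + (13221 - 30*√141) = 228604310/17291 - 30*√141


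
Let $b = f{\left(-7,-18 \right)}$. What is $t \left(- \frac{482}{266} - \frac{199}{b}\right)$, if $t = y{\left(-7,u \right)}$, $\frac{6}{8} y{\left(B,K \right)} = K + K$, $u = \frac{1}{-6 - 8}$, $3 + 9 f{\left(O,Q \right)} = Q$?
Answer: $- \frac{6344}{399} \approx -15.9$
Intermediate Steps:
$f{\left(O,Q \right)} = - \frac{1}{3} + \frac{Q}{9}$
$b = - \frac{7}{3}$ ($b = - \frac{1}{3} + \frac{1}{9} \left(-18\right) = - \frac{1}{3} - 2 = - \frac{7}{3} \approx -2.3333$)
$u = - \frac{1}{14}$ ($u = \frac{1}{-14} = - \frac{1}{14} \approx -0.071429$)
$y{\left(B,K \right)} = \frac{8 K}{3}$ ($y{\left(B,K \right)} = \frac{4 \left(K + K\right)}{3} = \frac{4 \cdot 2 K}{3} = \frac{8 K}{3}$)
$t = - \frac{4}{21}$ ($t = \frac{8}{3} \left(- \frac{1}{14}\right) = - \frac{4}{21} \approx -0.19048$)
$t \left(- \frac{482}{266} - \frac{199}{b}\right) = - \frac{4 \left(- \frac{482}{266} - \frac{199}{- \frac{7}{3}}\right)}{21} = - \frac{4 \left(\left(-482\right) \frac{1}{266} - - \frac{597}{7}\right)}{21} = - \frac{4 \left(- \frac{241}{133} + \frac{597}{7}\right)}{21} = \left(- \frac{4}{21}\right) \frac{1586}{19} = - \frac{6344}{399}$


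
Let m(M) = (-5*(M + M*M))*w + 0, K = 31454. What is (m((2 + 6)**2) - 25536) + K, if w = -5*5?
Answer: 525918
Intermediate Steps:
w = -25
m(M) = 125*M + 125*M**2 (m(M) = -5*(M + M*M)*(-25) + 0 = -5*(M + M**2)*(-25) + 0 = (-5*M - 5*M**2)*(-25) + 0 = (125*M + 125*M**2) + 0 = 125*M + 125*M**2)
(m((2 + 6)**2) - 25536) + K = (125*(2 + 6)**2*(1 + (2 + 6)**2) - 25536) + 31454 = (125*8**2*(1 + 8**2) - 25536) + 31454 = (125*64*(1 + 64) - 25536) + 31454 = (125*64*65 - 25536) + 31454 = (520000 - 25536) + 31454 = 494464 + 31454 = 525918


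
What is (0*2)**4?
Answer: 0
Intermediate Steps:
(0*2)**4 = 0**4 = 0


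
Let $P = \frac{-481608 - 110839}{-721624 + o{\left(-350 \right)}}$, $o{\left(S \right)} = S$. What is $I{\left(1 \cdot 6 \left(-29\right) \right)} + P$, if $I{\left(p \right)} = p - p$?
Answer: $\frac{592447}{721974} \approx 0.82059$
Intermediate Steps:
$I{\left(p \right)} = 0$
$P = \frac{592447}{721974}$ ($P = \frac{-481608 - 110839}{-721624 - 350} = - \frac{592447}{-721974} = \left(-592447\right) \left(- \frac{1}{721974}\right) = \frac{592447}{721974} \approx 0.82059$)
$I{\left(1 \cdot 6 \left(-29\right) \right)} + P = 0 + \frac{592447}{721974} = \frac{592447}{721974}$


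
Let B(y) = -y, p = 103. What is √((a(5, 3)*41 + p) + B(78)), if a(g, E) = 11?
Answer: 2*√119 ≈ 21.817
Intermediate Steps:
√((a(5, 3)*41 + p) + B(78)) = √((11*41 + 103) - 1*78) = √((451 + 103) - 78) = √(554 - 78) = √476 = 2*√119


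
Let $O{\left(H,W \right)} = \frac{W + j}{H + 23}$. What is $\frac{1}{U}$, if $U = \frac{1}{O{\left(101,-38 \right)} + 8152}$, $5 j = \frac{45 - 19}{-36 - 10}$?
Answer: $\frac{116243137}{14260} \approx 8151.7$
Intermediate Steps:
$j = - \frac{13}{115}$ ($j = \frac{\left(45 - 19\right) \frac{1}{-36 - 10}}{5} = \frac{26 \frac{1}{-46}}{5} = \frac{26 \left(- \frac{1}{46}\right)}{5} = \frac{1}{5} \left(- \frac{13}{23}\right) = - \frac{13}{115} \approx -0.11304$)
$O{\left(H,W \right)} = \frac{- \frac{13}{115} + W}{23 + H}$ ($O{\left(H,W \right)} = \frac{W - \frac{13}{115}}{H + 23} = \frac{- \frac{13}{115} + W}{23 + H}$)
$U = \frac{14260}{116243137}$ ($U = \frac{1}{\frac{- \frac{13}{115} - 38}{23 + 101} + 8152} = \frac{1}{\frac{1}{124} \left(- \frac{4383}{115}\right) + 8152} = \frac{1}{- \frac{4383}{14260} + 8152} = \frac{1}{\frac{116243137}{14260}} = \frac{14260}{116243137} \approx 0.00012267$)
$\frac{1}{U} = \frac{1}{\frac{14260}{116243137}} = \frac{116243137}{14260}$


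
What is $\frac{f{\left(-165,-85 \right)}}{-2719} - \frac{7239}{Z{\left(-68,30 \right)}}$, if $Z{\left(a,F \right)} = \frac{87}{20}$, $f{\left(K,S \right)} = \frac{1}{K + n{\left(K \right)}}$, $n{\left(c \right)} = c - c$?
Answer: $- \frac{21651125071}{13010415} \approx -1664.1$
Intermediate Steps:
$n{\left(c \right)} = 0$
$f{\left(K,S \right)} = \frac{1}{K}$ ($f{\left(K,S \right)} = \frac{1}{K + 0} = \frac{1}{K}$)
$Z{\left(a,F \right)} = \frac{87}{20}$ ($Z{\left(a,F \right)} = 87 \cdot \frac{1}{20} = \frac{87}{20}$)
$\frac{f{\left(-165,-85 \right)}}{-2719} - \frac{7239}{Z{\left(-68,30 \right)}} = \frac{1}{\left(-165\right) \left(-2719\right)} - \frac{7239}{\frac{87}{20}} = \left(- \frac{1}{165}\right) \left(- \frac{1}{2719}\right) - \frac{48260}{29} = \frac{1}{448635} - \frac{48260}{29} = - \frac{21651125071}{13010415}$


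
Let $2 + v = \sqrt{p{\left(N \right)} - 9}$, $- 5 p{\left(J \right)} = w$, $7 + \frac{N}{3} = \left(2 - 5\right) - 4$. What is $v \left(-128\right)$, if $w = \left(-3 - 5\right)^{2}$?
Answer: $256 - \frac{128 i \sqrt{545}}{5} \approx 256.0 - 597.64 i$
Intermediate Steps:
$w = 64$ ($w = \left(-8\right)^{2} = 64$)
$N = -42$ ($N = -21 + 3 \left(\left(2 - 5\right) - 4\right) = -21 + 3 \left(-3 - 4\right) = -21 + 3 \left(-7\right) = -21 - 21 = -42$)
$p{\left(J \right)} = - \frac{64}{5}$ ($p{\left(J \right)} = \left(- \frac{1}{5}\right) 64 = - \frac{64}{5}$)
$v = -2 + \frac{i \sqrt{545}}{5}$ ($v = -2 + \sqrt{- \frac{64}{5} - 9} = -2 + \sqrt{- \frac{109}{5}} = -2 + \frac{i \sqrt{545}}{5} \approx -2.0 + 4.669 i$)
$v \left(-128\right) = \left(-2 + \frac{i \sqrt{545}}{5}\right) \left(-128\right) = 256 - \frac{128 i \sqrt{545}}{5}$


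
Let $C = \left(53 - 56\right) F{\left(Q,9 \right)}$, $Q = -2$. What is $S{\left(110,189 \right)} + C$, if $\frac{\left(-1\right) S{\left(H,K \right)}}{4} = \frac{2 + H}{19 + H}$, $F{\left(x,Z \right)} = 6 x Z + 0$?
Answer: $\frac{41348}{129} \approx 320.53$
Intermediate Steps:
$F{\left(x,Z \right)} = 6 Z x$ ($F{\left(x,Z \right)} = 6 Z x + 0 = 6 Z x$)
$S{\left(H,K \right)} = - \frac{4 \left(2 + H\right)}{19 + H}$ ($S{\left(H,K \right)} = - 4 \frac{2 + H}{19 + H} = - \frac{4 \left(2 + H\right)}{19 + H}$)
$C = 324$ ($C = \left(53 - 56\right) 6 \cdot 9 \left(-2\right) = \left(-3\right) \left(-108\right) = 324$)
$S{\left(110,189 \right)} + C = \frac{4 \left(-2 - 110\right)}{19 + 110} + 324 = \frac{4 \left(-2 - 110\right)}{129} + 324 = 4 \cdot \frac{1}{129} \left(-112\right) + 324 = - \frac{448}{129} + 324 = \frac{41348}{129}$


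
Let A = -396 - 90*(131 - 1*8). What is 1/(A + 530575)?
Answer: 1/519109 ≈ 1.9264e-6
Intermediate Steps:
A = -11466 (A = -396 - 90*(131 - 8) = -396 - 90*123 = -396 - 11070 = -11466)
1/(A + 530575) = 1/(-11466 + 530575) = 1/519109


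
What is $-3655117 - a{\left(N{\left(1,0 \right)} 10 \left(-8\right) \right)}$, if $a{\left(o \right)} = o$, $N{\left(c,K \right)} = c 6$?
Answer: $-3654637$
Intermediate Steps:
$N{\left(c,K \right)} = 6 c$
$-3655117 - a{\left(N{\left(1,0 \right)} 10 \left(-8\right) \right)} = -3655117 - 6 \cdot 1 \cdot 10 \left(-8\right) = -3655117 - 6 \cdot 10 \left(-8\right) = -3655117 - 60 \left(-8\right) = -3655117 - -480 = -3655117 + 480 = -3654637$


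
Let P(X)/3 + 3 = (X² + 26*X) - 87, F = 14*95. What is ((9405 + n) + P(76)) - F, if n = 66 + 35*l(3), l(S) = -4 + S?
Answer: 31092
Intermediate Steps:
F = 1330
P(X) = -270 + 3*X² + 78*X (P(X) = -9 + 3*((X² + 26*X) - 87) = -9 + 3*(-87 + X² + 26*X) = -9 + (-261 + 3*X² + 78*X) = -270 + 3*X² + 78*X)
n = 31 (n = 66 + 35*(-4 + 3) = 66 + 35*(-1) = 66 - 35 = 31)
((9405 + n) + P(76)) - F = ((9405 + 31) + (-270 + 3*76² + 78*76)) - 1*1330 = (9436 + (-270 + 3*5776 + 5928)) - 1330 = (9436 + (-270 + 17328 + 5928)) - 1330 = (9436 + 22986) - 1330 = 32422 - 1330 = 31092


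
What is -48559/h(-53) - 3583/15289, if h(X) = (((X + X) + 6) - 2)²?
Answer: -779696083/159066756 ≈ -4.9017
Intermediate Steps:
h(X) = (4 + 2*X)² (h(X) = ((2*X + 6) - 2)² = ((6 + 2*X) - 2)² = (4 + 2*X)²)
-48559/h(-53) - 3583/15289 = -48559*1/(4*(2 - 53)²) - 3583/15289 = -48559/(4*(-51)²) - 3583*1/15289 = -48559/(4*2601) - 3583/15289 = -48559/10404 - 3583/15289 = -779696083/159066756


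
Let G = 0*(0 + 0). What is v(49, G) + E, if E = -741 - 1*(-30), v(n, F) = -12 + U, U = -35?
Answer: -758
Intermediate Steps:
G = 0 (G = 0*0 = 0)
v(n, F) = -47 (v(n, F) = -12 - 35 = -47)
E = -711 (E = -741 + 30 = -711)
v(49, G) + E = -47 - 711 = -758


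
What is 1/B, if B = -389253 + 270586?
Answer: -1/118667 ≈ -8.4269e-6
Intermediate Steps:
B = -118667
1/B = 1/(-118667) = -1/118667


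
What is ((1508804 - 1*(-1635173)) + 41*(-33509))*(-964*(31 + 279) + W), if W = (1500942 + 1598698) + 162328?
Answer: 5245056577824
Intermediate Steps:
W = 3261968 (W = 3099640 + 162328 = 3261968)
((1508804 - 1*(-1635173)) + 41*(-33509))*(-964*(31 + 279) + W) = ((1508804 - 1*(-1635173)) + 41*(-33509))*(-964*(31 + 279) + 3261968) = ((1508804 + 1635173) - 1373869)*(-964*310 + 3261968) = (3143977 - 1373869)*(-298840 + 3261968) = 1770108*2963128 = 5245056577824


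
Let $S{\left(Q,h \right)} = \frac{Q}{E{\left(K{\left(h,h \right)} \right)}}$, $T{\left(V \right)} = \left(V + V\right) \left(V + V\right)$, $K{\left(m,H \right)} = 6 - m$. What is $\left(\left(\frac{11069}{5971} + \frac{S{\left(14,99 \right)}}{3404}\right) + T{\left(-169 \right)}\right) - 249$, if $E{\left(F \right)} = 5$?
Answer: $\frac{5792546112937}{50813210} \approx 1.14 \cdot 10^{5}$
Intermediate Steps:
$T{\left(V \right)} = 4 V^{2}$ ($T{\left(V \right)} = 2 V 2 V = 4 V^{2}$)
$S{\left(Q,h \right)} = \frac{Q}{5}$
$\left(\left(\frac{11069}{5971} + \frac{S{\left(14,99 \right)}}{3404}\right) + T{\left(-169 \right)}\right) - 249 = \left(\left(\frac{11069}{5971} + \frac{\frac{1}{5} \cdot 14}{3404}\right) + 4 \left(-169\right)^{2}\right) - 249 = \left(\left(11069 \cdot \frac{1}{5971} + \frac{14}{5} \cdot \frac{1}{3404}\right) + 4 \cdot 28561\right) - 249 = \left(\left(\frac{11069}{5971} + \frac{7}{8510}\right) + 114244\right) - 249 = \left(\frac{94238987}{50813210} + 114244\right) - 249 = \frac{5805198602227}{50813210} - 249 = \frac{5792546112937}{50813210}$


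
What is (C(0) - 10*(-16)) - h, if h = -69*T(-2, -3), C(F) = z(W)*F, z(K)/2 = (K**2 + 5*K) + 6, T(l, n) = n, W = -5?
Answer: -47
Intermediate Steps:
z(K) = 12 + 2*K**2 + 10*K (z(K) = 2*((K**2 + 5*K) + 6) = 2*(6 + K**2 + 5*K) = 12 + 2*K**2 + 10*K)
C(F) = 12*F (C(F) = (12 + 2*(-5)**2 + 10*(-5))*F = (12 + 2*25 - 50)*F = (12 + 50 - 50)*F = 12*F)
h = 207 (h = -69*(-3) = 207)
(C(0) - 10*(-16)) - h = (12*0 - 10*(-16)) - 1*207 = (0 + 160) - 207 = 160 - 207 = -47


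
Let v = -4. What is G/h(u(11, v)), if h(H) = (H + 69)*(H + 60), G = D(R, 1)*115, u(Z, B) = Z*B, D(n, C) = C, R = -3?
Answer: 23/80 ≈ 0.28750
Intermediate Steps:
u(Z, B) = B*Z
G = 115 (G = 1*115 = 115)
h(H) = (60 + H)*(69 + H) (h(H) = (69 + H)*(60 + H) = (60 + H)*(69 + H))
G/h(u(11, v)) = 115/(4140 + (-4*11)² + 129*(-4*11)) = 115/(4140 + (-44)² + 129*(-44)) = 115/(4140 + 1936 - 5676) = 115/400 = 115*(1/400) = 23/80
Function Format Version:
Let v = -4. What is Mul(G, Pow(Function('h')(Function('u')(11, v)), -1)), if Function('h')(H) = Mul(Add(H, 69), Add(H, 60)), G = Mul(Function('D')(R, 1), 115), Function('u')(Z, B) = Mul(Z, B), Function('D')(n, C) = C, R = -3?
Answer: Rational(23, 80) ≈ 0.28750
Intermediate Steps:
Function('u')(Z, B) = Mul(B, Z)
G = 115 (G = Mul(1, 115) = 115)
Function('h')(H) = Mul(Add(60, H), Add(69, H)) (Function('h')(H) = Mul(Add(69, H), Add(60, H)) = Mul(Add(60, H), Add(69, H)))
Mul(G, Pow(Function('h')(Function('u')(11, v)), -1)) = Mul(115, Pow(Add(4140, Pow(Mul(-4, 11), 2), Mul(129, Mul(-4, 11))), -1)) = Mul(115, Pow(Add(4140, Pow(-44, 2), Mul(129, -44)), -1)) = Mul(115, Pow(Add(4140, 1936, -5676), -1)) = Mul(115, Pow(400, -1)) = Mul(115, Rational(1, 400)) = Rational(23, 80)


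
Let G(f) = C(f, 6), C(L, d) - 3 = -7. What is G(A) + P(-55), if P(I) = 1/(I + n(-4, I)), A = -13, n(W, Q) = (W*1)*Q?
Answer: -659/165 ≈ -3.9939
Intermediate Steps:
n(W, Q) = Q*W (n(W, Q) = W*Q = Q*W)
C(L, d) = -4 (C(L, d) = 3 - 7 = -4)
P(I) = -1/(3*I) (P(I) = 1/(I + I*(-4)) = 1/(I - 4*I) = 1/(-3*I) = -1/(3*I))
G(f) = -4
G(A) + P(-55) = -4 - ⅓/(-55) = -4 - ⅓*(-1/55) = -4 + 1/165 = -659/165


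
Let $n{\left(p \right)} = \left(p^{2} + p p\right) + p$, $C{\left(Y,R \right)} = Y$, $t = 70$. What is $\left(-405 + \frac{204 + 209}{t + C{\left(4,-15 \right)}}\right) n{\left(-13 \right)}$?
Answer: $- \frac{9606025}{74} \approx -1.2981 \cdot 10^{5}$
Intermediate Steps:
$n{\left(p \right)} = p + 2 p^{2}$ ($n{\left(p \right)} = \left(p^{2} + p^{2}\right) + p = 2 p^{2} + p = p + 2 p^{2}$)
$\left(-405 + \frac{204 + 209}{t + C{\left(4,-15 \right)}}\right) n{\left(-13 \right)} = \left(-405 + \frac{204 + 209}{70 + 4}\right) \left(- 13 \left(1 + 2 \left(-13\right)\right)\right) = \left(-405 + \frac{413}{74}\right) \left(- 13 \left(1 - 26\right)\right) = \left(-405 + 413 \cdot \frac{1}{74}\right) \left(\left(-13\right) \left(-25\right)\right) = \left(-405 + \frac{413}{74}\right) 325 = \left(- \frac{29557}{74}\right) 325 = - \frac{9606025}{74}$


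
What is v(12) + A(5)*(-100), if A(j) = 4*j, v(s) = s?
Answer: -1988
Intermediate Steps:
v(12) + A(5)*(-100) = 12 + (4*5)*(-100) = 12 + 20*(-100) = 12 - 2000 = -1988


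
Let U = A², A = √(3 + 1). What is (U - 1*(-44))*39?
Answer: 1872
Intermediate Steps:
A = 2 (A = √4 = 2)
U = 4 (U = 2² = 4)
(U - 1*(-44))*39 = (4 - 1*(-44))*39 = (4 + 44)*39 = 48*39 = 1872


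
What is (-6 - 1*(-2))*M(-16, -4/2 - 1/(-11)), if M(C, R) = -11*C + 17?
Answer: -772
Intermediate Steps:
M(C, R) = 17 - 11*C
(-6 - 1*(-2))*M(-16, -4/2 - 1/(-11)) = (-6 - 1*(-2))*(17 - 11*(-16)) = (-6 + 2)*(17 + 176) = -4*193 = -772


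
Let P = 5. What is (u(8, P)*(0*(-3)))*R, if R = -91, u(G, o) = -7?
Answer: 0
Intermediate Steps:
(u(8, P)*(0*(-3)))*R = -0*(-3)*(-91) = -7*0*(-91) = 0*(-91) = 0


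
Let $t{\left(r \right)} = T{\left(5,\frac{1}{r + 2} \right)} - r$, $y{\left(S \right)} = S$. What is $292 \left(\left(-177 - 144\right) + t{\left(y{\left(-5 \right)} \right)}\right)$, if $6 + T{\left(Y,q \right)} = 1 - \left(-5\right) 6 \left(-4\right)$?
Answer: $-128772$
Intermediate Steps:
$T{\left(Y,q \right)} = -125$ ($T{\left(Y,q \right)} = -6 + \left(1 - \left(-5\right) 6 \left(-4\right)\right) = -6 + \left(1 - \left(-30\right) \left(-4\right)\right) = -6 + \left(1 - 120\right) = -6 - 119 = -125$)
$t{\left(r \right)} = -125 - r$
$292 \left(\left(-177 - 144\right) + t{\left(y{\left(-5 \right)} \right)}\right) = 292 \left(\left(-177 - 144\right) - 120\right) = 292 \left(-321 + \left(-125 + 5\right)\right) = 292 \left(-321 - 120\right) = 292 \left(-441\right) = -128772$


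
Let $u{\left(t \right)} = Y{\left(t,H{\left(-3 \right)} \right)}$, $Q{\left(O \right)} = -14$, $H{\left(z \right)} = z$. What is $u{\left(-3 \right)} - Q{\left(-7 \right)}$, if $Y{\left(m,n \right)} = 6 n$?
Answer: $-4$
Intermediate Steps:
$u{\left(t \right)} = -18$ ($u{\left(t \right)} = 6 \left(-3\right) = -18$)
$u{\left(-3 \right)} - Q{\left(-7 \right)} = -18 - -14 = -18 + 14 = -4$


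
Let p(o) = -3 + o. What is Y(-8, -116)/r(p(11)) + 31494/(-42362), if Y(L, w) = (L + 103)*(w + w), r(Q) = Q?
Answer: -58369402/21181 ≈ -2755.7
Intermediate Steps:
Y(L, w) = 2*w*(103 + L) (Y(L, w) = (103 + L)*(2*w) = 2*w*(103 + L))
Y(-8, -116)/r(p(11)) + 31494/(-42362) = (2*(-116)*(103 - 8))/(-3 + 11) + 31494/(-42362) = (2*(-116)*95)/8 + 31494*(-1/42362) = -22040*1/8 - 15747/21181 = -2755 - 15747/21181 = -58369402/21181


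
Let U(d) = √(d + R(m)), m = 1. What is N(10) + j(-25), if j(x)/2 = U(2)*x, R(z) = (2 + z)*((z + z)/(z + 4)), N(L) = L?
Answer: 10 - 40*√5 ≈ -79.443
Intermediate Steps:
R(z) = 2*z*(2 + z)/(4 + z) (R(z) = (2 + z)*((2*z)/(4 + z)) = (2 + z)*(2*z/(4 + z)) = 2*z*(2 + z)/(4 + z))
U(d) = √(6/5 + d) (U(d) = √(d + 2*1*(2 + 1)/(4 + 1)) = √(d + 2*1*3/5) = √(d + 2*1*(⅕)*3) = √(d + 6/5) = √(6/5 + d))
j(x) = 8*x*√5/5 (j(x) = 2*((√(30 + 25*2)/5)*x) = 2*((√(30 + 50)/5)*x) = 2*((√80/5)*x) = 2*(((4*√5)/5)*x) = 2*((4*√5/5)*x) = 2*(4*x*√5/5) = 8*x*√5/5)
N(10) + j(-25) = 10 + (8/5)*(-25)*√5 = 10 - 40*√5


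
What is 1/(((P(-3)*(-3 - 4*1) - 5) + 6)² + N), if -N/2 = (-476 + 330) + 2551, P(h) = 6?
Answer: -1/3129 ≈ -0.00031959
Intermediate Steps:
N = -4810 (N = -2*((-476 + 330) + 2551) = -2*(-146 + 2551) = -2*2405 = -4810)
1/(((P(-3)*(-3 - 4*1) - 5) + 6)² + N) = 1/(((6*(-3 - 4*1) - 5) + 6)² - 4810) = 1/(((6*(-3 - 4) - 5) + 6)² - 4810) = 1/(((6*(-7) - 5) + 6)² - 4810) = 1/(((-42 - 5) + 6)² - 4810) = 1/((-47 + 6)² - 4810) = 1/((-41)² - 4810) = 1/(1681 - 4810) = 1/(-3129) = -1/3129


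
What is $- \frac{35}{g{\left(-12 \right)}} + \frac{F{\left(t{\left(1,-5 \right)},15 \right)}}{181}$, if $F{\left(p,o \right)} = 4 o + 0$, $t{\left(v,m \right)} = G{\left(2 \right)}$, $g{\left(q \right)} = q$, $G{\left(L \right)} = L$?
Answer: $\frac{7055}{2172} \approx 3.2482$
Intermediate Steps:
$t{\left(v,m \right)} = 2$
$F{\left(p,o \right)} = 4 o$
$- \frac{35}{g{\left(-12 \right)}} + \frac{F{\left(t{\left(1,-5 \right)},15 \right)}}{181} = - \frac{35}{-12} + \frac{4 \cdot 15}{181} = \left(-35\right) \left(- \frac{1}{12}\right) + 60 \cdot \frac{1}{181} = \frac{35}{12} + \frac{60}{181} = \frac{7055}{2172}$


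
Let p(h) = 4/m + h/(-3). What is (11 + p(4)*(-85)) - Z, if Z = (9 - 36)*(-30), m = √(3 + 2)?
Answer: -2057/3 - 68*√5 ≈ -837.72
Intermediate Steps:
m = √5 ≈ 2.2361
Z = 810 (Z = -27*(-30) = 810)
p(h) = -h/3 + 4*√5/5 (p(h) = 4/(√5) + h/(-3) = 4*(√5/5) + h*(-⅓) = 4*√5/5 - h/3 = -h/3 + 4*√5/5)
(11 + p(4)*(-85)) - Z = (11 + (-⅓*4 + 4*√5/5)*(-85)) - 1*810 = (11 + (-4/3 + 4*√5/5)*(-85)) - 810 = (11 + (340/3 - 68*√5)) - 810 = (373/3 - 68*√5) - 810 = -2057/3 - 68*√5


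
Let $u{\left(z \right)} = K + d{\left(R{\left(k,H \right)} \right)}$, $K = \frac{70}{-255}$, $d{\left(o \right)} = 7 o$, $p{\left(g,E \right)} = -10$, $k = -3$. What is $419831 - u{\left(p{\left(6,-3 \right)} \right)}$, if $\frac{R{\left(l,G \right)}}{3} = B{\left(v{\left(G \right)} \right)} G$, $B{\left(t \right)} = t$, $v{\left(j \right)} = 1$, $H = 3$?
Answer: $\frac{21408182}{51} \approx 4.1977 \cdot 10^{5}$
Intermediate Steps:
$R{\left(l,G \right)} = 3 G$ ($R{\left(l,G \right)} = 3 \cdot 1 G = 3 G$)
$K = - \frac{14}{51}$ ($K = 70 \left(- \frac{1}{255}\right) = - \frac{14}{51} \approx -0.27451$)
$u{\left(z \right)} = \frac{3199}{51}$ ($u{\left(z \right)} = - \frac{14}{51} + 7 \cdot 3 \cdot 3 = - \frac{14}{51} + 7 \cdot 9 = - \frac{14}{51} + 63 = \frac{3199}{51}$)
$419831 - u{\left(p{\left(6,-3 \right)} \right)} = 419831 - \frac{3199}{51} = \frac{21408182}{51}$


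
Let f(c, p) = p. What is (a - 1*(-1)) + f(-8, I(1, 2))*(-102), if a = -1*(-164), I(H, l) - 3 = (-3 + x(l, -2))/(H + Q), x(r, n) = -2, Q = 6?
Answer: -477/7 ≈ -68.143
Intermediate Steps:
I(H, l) = 3 - 5/(6 + H) (I(H, l) = 3 + (-3 - 2)/(H + 6) = 3 - 5/(6 + H))
a = 164
(a - 1*(-1)) + f(-8, I(1, 2))*(-102) = (164 - 1*(-1)) + ((13 + 3*1)/(6 + 1))*(-102) = (164 + 1) + ((13 + 3)/7)*(-102) = 165 + ((⅐)*16)*(-102) = 165 + (16/7)*(-102) = 165 - 1632/7 = -477/7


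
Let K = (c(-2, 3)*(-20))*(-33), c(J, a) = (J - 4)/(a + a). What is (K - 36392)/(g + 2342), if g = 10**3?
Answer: -18526/1671 ≈ -11.087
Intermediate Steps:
c(J, a) = (-4 + J)/(2*a) (c(J, a) = (-4 + J)/((2*a)) = (-4 + J)*(1/(2*a)) = (-4 + J)/(2*a))
K = -660 (K = (((1/2)*(-4 - 2)/3)*(-20))*(-33) = (((1/2)*(1/3)*(-6))*(-20))*(-33) = -1*(-20)*(-33) = 20*(-33) = -660)
g = 1000
(K - 36392)/(g + 2342) = (-660 - 36392)/(1000 + 2342) = -37052/3342 = -37052*1/3342 = -18526/1671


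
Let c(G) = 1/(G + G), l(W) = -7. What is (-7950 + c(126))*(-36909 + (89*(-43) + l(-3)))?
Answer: 9069387273/28 ≈ 3.2391e+8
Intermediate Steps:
c(G) = 1/(2*G)
(-7950 + c(126))*(-36909 + (89*(-43) + l(-3))) = (-7950 + (½)/126)*(-36909 + (89*(-43) - 7)) = (-7950 + (½)*(1/126))*(-36909 + (-3827 - 7)) = (-7950 + 1/252)*(-36909 - 3834) = -2003399/252*(-40743) = 9069387273/28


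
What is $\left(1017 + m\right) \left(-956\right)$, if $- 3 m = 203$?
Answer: $- \frac{2722688}{3} \approx -9.0756 \cdot 10^{5}$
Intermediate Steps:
$m = - \frac{203}{3}$ ($m = \left(- \frac{1}{3}\right) 203 = - \frac{203}{3} \approx -67.667$)
$\left(1017 + m\right) \left(-956\right) = \left(1017 - \frac{203}{3}\right) \left(-956\right) = \frac{2848}{3} \left(-956\right) = - \frac{2722688}{3}$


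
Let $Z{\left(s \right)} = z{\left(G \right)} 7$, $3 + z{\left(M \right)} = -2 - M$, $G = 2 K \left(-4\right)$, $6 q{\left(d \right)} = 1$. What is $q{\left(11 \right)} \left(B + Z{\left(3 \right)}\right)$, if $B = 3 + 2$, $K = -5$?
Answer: $- \frac{155}{3} \approx -51.667$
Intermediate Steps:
$q{\left(d \right)} = \frac{1}{6}$ ($q{\left(d \right)} = \frac{1}{6} \cdot 1 = \frac{1}{6}$)
$B = 5$
$G = 40$ ($G = 2 \left(-5\right) \left(-4\right) = \left(-10\right) \left(-4\right) = 40$)
$z{\left(M \right)} = -5 - M$ ($z{\left(M \right)} = -3 - \left(2 + M\right) = -5 - M$)
$Z{\left(s \right)} = -315$ ($Z{\left(s \right)} = \left(-5 - 40\right) 7 = \left(-45\right) 7 = -315$)
$q{\left(11 \right)} \left(B + Z{\left(3 \right)}\right) = \frac{5 - 315}{6} = \frac{1}{6} \left(-310\right) = - \frac{155}{3}$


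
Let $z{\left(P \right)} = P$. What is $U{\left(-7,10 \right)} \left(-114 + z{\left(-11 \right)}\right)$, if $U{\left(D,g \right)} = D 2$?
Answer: $1750$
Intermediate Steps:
$U{\left(D,g \right)} = 2 D$
$U{\left(-7,10 \right)} \left(-114 + z{\left(-11 \right)}\right) = 2 \left(-7\right) \left(-114 - 11\right) = \left(-14\right) \left(-125\right) = 1750$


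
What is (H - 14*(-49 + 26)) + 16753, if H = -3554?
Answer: 13521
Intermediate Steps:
(H - 14*(-49 + 26)) + 16753 = (-3554 - 14*(-49 + 26)) + 16753 = (-3554 - 14*(-23)) + 16753 = (-3554 + 322) + 16753 = -3232 + 16753 = 13521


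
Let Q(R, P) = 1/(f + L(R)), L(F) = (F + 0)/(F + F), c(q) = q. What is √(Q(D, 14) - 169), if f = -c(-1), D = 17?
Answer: I*√1515/3 ≈ 12.974*I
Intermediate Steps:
L(F) = ½ (L(F) = F/((2*F)) = F*(1/(2*F)) = ½)
f = 1 (f = -1*(-1) = 1)
Q(R, P) = ⅔ (Q(R, P) = 1/(1 + ½) = 1/(3/2) = ⅔)
√(Q(D, 14) - 169) = √(⅔ - 169) = √(-505/3) = I*√1515/3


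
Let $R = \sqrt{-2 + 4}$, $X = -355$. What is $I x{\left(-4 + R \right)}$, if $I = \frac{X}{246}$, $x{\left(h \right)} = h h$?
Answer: $- \frac{1065}{41} + \frac{1420 \sqrt{2}}{123} \approx -9.6489$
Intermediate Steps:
$R = \sqrt{2} \approx 1.4142$
$x{\left(h \right)} = h^{2}$
$I = - \frac{355}{246} \approx -1.4431$
$I x{\left(-4 + R \right)} = - \frac{355 \left(-4 + \sqrt{2}\right)^{2}}{246}$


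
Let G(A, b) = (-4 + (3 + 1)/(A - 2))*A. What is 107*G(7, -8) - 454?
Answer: -14254/5 ≈ -2850.8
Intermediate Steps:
G(A, b) = A*(-4 + 4/(-2 + A)) (G(A, b) = (-4 + 4/(-2 + A))*A = A*(-4 + 4/(-2 + A)))
107*G(7, -8) - 454 = 107*(4*7*(3 - 1*7)/(-2 + 7)) - 454 = 107*(4*7*(3 - 7)/5) - 454 = 107*(4*7*(⅕)*(-4)) - 454 = 107*(-112/5) - 454 = -11984/5 - 454 = -14254/5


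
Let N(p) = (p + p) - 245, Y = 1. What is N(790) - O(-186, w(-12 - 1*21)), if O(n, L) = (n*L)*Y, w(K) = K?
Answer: -4803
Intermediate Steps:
O(n, L) = L*n (O(n, L) = (n*L)*1 = (L*n)*1 = L*n)
N(p) = -245 + 2*p (N(p) = 2*p - 245 = -245 + 2*p)
N(790) - O(-186, w(-12 - 1*21)) = (-245 + 2*790) - (-12 - 1*21)*(-186) = (-245 + 1580) - (-12 - 21)*(-186) = 1335 - (-33)*(-186) = 1335 - 1*6138 = 1335 - 6138 = -4803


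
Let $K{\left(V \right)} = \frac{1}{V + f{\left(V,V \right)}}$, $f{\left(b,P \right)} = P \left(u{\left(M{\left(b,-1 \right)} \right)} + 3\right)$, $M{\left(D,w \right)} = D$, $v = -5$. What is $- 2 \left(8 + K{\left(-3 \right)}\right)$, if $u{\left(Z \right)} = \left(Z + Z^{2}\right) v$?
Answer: $- \frac{625}{39} \approx -16.026$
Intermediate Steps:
$u{\left(Z \right)} = - 5 Z - 5 Z^{2}$ ($u{\left(Z \right)} = \left(Z + Z^{2}\right) \left(-5\right) = - 5 Z - 5 Z^{2}$)
$f{\left(b,P \right)} = P \left(3 - 5 b \left(1 + b\right)\right)$ ($f{\left(b,P \right)} = P \left(- 5 b \left(1 + b\right) + 3\right) = P \left(3 - 5 b \left(1 + b\right)\right)$)
$K{\left(V \right)} = \frac{1}{V + V \left(3 - 5 V \left(1 + V\right)\right)}$
$- 2 \left(8 + K{\left(-3 \right)}\right) = - 2 \left(8 + \frac{1}{\left(-3\right) \left(4 - - 15 \left(1 - 3\right)\right)}\right) = - 2 \left(8 - \frac{1}{3 \left(4 - \left(-15\right) \left(-2\right)\right)}\right) = - 2 \left(8 - \frac{1}{3 \left(4 - 30\right)}\right) = - 2 \left(8 - \frac{1}{3 \left(-26\right)}\right) = - 2 \left(8 - - \frac{1}{78}\right) = - 2 \left(8 + \frac{1}{78}\right) = \left(-2\right) \frac{625}{78} = - \frac{625}{39}$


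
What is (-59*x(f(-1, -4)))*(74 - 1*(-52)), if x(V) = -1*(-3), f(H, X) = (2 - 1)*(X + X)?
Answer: -22302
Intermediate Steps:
f(H, X) = 2*X (f(H, X) = 1*(2*X) = 2*X)
x(V) = 3
(-59*x(f(-1, -4)))*(74 - 1*(-52)) = (-59*3)*(74 - 1*(-52)) = -177*(74 + 52) = -177*126 = -22302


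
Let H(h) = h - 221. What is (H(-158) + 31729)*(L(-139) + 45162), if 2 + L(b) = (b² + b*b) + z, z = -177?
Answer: 2621643750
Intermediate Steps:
H(h) = -221 + h
L(b) = -179 + 2*b² (L(b) = -2 + ((b² + b*b) - 177) = -2 + ((b² + b²) - 177) = -2 + (2*b² - 177) = -2 + (-177 + 2*b²) = -179 + 2*b²)
(H(-158) + 31729)*(L(-139) + 45162) = ((-221 - 158) + 31729)*((-179 + 2*(-139)²) + 45162) = (-379 + 31729)*((-179 + 2*19321) + 45162) = 31350*((-179 + 38642) + 45162) = 31350*(38463 + 45162) = 31350*83625 = 2621643750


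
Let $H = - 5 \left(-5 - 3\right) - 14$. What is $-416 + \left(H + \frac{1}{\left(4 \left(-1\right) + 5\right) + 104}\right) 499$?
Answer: $\frac{1319089}{105} \approx 12563.0$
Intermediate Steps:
$H = 26$ ($H = \left(-5\right) \left(-8\right) - 14 = 40 - 14 = 26$)
$-416 + \left(H + \frac{1}{\left(4 \left(-1\right) + 5\right) + 104}\right) 499 = -416 + \left(26 + \frac{1}{\left(4 \left(-1\right) + 5\right) + 104}\right) 499 = -416 + \left(26 + \frac{1}{\left(-4 + 5\right) + 104}\right) 499 = -416 + \left(26 + \frac{1}{1 + 104}\right) 499 = -416 + \left(26 + \frac{1}{105}\right) 499 = -416 + \frac{2731}{105} \cdot 499 = -416 + \frac{1362769}{105} = \frac{1319089}{105}$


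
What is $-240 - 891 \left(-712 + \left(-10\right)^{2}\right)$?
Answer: $545052$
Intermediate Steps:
$-240 - 891 \left(-712 + \left(-10\right)^{2}\right) = -240 - 891 \left(-712 + 100\right) = -240 - -545292 = -240 + 545292 = 545052$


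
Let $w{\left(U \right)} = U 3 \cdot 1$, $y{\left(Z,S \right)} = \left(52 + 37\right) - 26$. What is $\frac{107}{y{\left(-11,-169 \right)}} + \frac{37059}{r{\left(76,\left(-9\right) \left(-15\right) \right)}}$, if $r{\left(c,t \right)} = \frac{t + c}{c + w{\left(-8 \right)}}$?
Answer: $\frac{121427861}{13293} \approx 9134.7$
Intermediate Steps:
$y{\left(Z,S \right)} = 63$ ($y{\left(Z,S \right)} = 89 - 26 = 63$)
$w{\left(U \right)} = 3 U$ ($w{\left(U \right)} = 3 U 1 = 3 U$)
$r{\left(c,t \right)} = \frac{c + t}{-24 + c}$ ($r{\left(c,t \right)} = \frac{t + c}{c + 3 \left(-8\right)} = \frac{c + t}{c - 24} = \frac{c + t}{-24 + c}$)
$\frac{107}{y{\left(-11,-169 \right)}} + \frac{37059}{r{\left(76,\left(-9\right) \left(-15\right) \right)}} = \frac{107}{63} + \frac{37059}{\frac{1}{-24 + 76} \left(76 - -135\right)} = 107 \cdot \frac{1}{63} + \frac{37059}{\frac{1}{52} \left(76 + 135\right)} = \frac{107}{63} + \frac{37059}{\frac{1}{52} \cdot 211} = \frac{107}{63} + \frac{37059}{\frac{211}{52}} = \frac{107}{63} + 37059 \cdot \frac{52}{211} = \frac{107}{63} + \frac{1927068}{211} = \frac{121427861}{13293}$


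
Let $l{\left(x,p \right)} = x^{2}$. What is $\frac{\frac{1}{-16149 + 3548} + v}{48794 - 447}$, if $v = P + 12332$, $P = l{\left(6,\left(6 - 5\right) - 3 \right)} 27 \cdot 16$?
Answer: $\frac{351366283}{609220547} \approx 0.57675$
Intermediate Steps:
$P = 15552$ ($P = 6^{2} \cdot 27 \cdot 16 = 36 \cdot 27 \cdot 16 = 972 \cdot 16 = 15552$)
$v = 27884$ ($v = 15552 + 12332 = 27884$)
$\frac{\frac{1}{-16149 + 3548} + v}{48794 - 447} = \frac{\frac{1}{-16149 + 3548} + 27884}{48794 - 447} = \frac{\frac{1}{-12601} + 27884}{48347} = \left(- \frac{1}{12601} + 27884\right) \frac{1}{48347} = \frac{351366283}{12601} \cdot \frac{1}{48347} = \frac{351366283}{609220547}$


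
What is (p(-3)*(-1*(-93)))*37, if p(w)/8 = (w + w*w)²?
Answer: 991008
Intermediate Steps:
p(w) = 8*(w + w²)² (p(w) = 8*(w + w*w)² = 8*(w + w²)²)
(p(-3)*(-1*(-93)))*37 = ((8*(-3)²*(1 - 3)²)*(-1*(-93)))*37 = ((8*9*(-2)²)*93)*37 = ((8*9*4)*93)*37 = (288*93)*37 = 26784*37 = 991008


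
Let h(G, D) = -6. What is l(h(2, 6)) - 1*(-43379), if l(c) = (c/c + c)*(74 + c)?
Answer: 43039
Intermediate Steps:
l(c) = (1 + c)*(74 + c)
l(h(2, 6)) - 1*(-43379) = (74 + (-6)**2 + 75*(-6)) - 1*(-43379) = (74 + 36 - 450) + 43379 = -340 + 43379 = 43039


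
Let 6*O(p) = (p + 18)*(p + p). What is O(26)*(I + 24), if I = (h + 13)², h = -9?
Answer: 45760/3 ≈ 15253.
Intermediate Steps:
O(p) = p*(18 + p)/3 (O(p) = ((p + 18)*(p + p))/6 = ((18 + p)*(2*p))/6 = (2*p*(18 + p))/6 = p*(18 + p)/3)
I = 16 (I = (-9 + 13)² = 4² = 16)
O(26)*(I + 24) = ((⅓)*26*(18 + 26))*(16 + 24) = ((⅓)*26*44)*40 = (1144/3)*40 = 45760/3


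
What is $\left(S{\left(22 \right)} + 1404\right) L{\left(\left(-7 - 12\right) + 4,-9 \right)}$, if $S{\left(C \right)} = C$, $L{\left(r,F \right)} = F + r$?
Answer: $-34224$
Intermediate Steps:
$\left(S{\left(22 \right)} + 1404\right) L{\left(\left(-7 - 12\right) + 4,-9 \right)} = \left(22 + 1404\right) \left(-9 + \left(\left(-7 - 12\right) + 4\right)\right) = 1426 \left(-9 + \left(-19 + 4\right)\right) = 1426 \left(-9 - 15\right) = 1426 \left(-24\right) = -34224$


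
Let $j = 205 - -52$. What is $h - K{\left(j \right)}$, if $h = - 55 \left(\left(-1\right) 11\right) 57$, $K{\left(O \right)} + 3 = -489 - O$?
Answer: $35234$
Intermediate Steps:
$j = 257$ ($j = 205 + 52 = 257$)
$K{\left(O \right)} = -492 - O$ ($K{\left(O \right)} = -3 - \left(489 + O\right) = -492 - O$)
$h = 34485$ ($h = \left(-55\right) \left(-11\right) 57 = 605 \cdot 57 = 34485$)
$h - K{\left(j \right)} = 34485 - \left(-492 - 257\right) = 34485 - -749 = 34485 + 749 = 35234$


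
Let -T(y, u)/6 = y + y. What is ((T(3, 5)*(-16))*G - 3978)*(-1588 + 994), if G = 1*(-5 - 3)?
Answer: 5100084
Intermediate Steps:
T(y, u) = -12*y (T(y, u) = -6*(y + y) = -12*y)
G = -8 (G = 1*(-8) = -8)
((T(3, 5)*(-16))*G - 3978)*(-1588 + 994) = ((-12*3*(-16))*(-8) - 3978)*(-1588 + 994) = (-36*(-16)*(-8) - 3978)*(-594) = (576*(-8) - 3978)*(-594) = (-4608 - 3978)*(-594) = -8586*(-594) = 5100084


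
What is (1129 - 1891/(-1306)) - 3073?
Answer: -2536973/1306 ≈ -1942.6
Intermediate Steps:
(1129 - 1891/(-1306)) - 3073 = (1129 - 1891*(-1/1306)) - 3073 = (1129 + 1891/1306) - 3073 = 1476365/1306 - 3073 = -2536973/1306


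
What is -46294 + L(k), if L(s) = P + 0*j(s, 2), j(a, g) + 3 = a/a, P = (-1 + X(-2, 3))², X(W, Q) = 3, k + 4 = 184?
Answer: -46290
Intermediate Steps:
k = 180 (k = -4 + 184 = 180)
P = 4 (P = (-1 + 3)² = 2² = 4)
j(a, g) = -2 (j(a, g) = -3 + a/a = -3 + 1 = -2)
L(s) = 4 (L(s) = 4 + 0*(-2) = 4 + 0 = 4)
-46294 + L(k) = -46294 + 4 = -46290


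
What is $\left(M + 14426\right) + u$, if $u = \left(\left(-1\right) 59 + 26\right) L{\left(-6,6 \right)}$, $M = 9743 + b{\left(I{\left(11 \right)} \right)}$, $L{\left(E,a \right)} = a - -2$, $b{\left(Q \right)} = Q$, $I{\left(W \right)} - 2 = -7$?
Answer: $23900$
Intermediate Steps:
$I{\left(W \right)} = -5$ ($I{\left(W \right)} = 2 - 7 = -5$)
$L{\left(E,a \right)} = 2 + a$ ($L{\left(E,a \right)} = a + 2 = 2 + a$)
$M = 9738$ ($M = 9743 - 5 = 9738$)
$u = -264$ ($u = \left(\left(-1\right) 59 + 26\right) \left(2 + 6\right) = \left(-59 + 26\right) 8 = \left(-33\right) 8 = -264$)
$\left(M + 14426\right) + u = \left(9738 + 14426\right) - 264 = 24164 - 264 = 23900$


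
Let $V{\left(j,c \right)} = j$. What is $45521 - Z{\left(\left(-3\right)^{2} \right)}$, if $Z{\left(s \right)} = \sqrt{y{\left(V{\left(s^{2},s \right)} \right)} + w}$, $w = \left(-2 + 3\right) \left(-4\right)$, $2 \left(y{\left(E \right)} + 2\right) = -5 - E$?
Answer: $45521 - 7 i \approx 45521.0 - 7.0 i$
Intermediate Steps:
$y{\left(E \right)} = - \frac{9}{2} - \frac{E}{2}$ ($y{\left(E \right)} = -2 + \frac{-5 - E}{2} = -2 - \left(\frac{5}{2} + \frac{E}{2}\right) = - \frac{9}{2} - \frac{E}{2}$)
$w = -4$ ($w = 1 \left(-4\right) = -4$)
$Z{\left(s \right)} = \sqrt{- \frac{17}{2} - \frac{s^{2}}{2}}$ ($Z{\left(s \right)} = \sqrt{\left(- \frac{9}{2} - \frac{s^{2}}{2}\right) - 4} = \sqrt{- \frac{17}{2} - \frac{s^{2}}{2}}$)
$45521 - Z{\left(\left(-3\right)^{2} \right)} = 45521 - \frac{\sqrt{-34 - 2 \left(\left(-3\right)^{2}\right)^{2}}}{2} = 45521 - \frac{\sqrt{-34 - 2 \cdot 9^{2}}}{2} = 45521 - \frac{\sqrt{-34 - 162}}{2} = 45521 - \frac{\sqrt{-196}}{2} = 45521 - \frac{14 i}{2} = 45521 - 7 i$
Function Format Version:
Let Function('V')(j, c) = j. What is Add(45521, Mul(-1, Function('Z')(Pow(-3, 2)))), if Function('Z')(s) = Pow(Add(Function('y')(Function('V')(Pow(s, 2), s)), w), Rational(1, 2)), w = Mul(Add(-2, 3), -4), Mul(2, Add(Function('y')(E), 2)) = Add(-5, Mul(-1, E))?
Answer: Add(45521, Mul(-7, I)) ≈ Add(45521., Mul(-7.0000, I))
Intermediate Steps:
Function('y')(E) = Add(Rational(-9, 2), Mul(Rational(-1, 2), E)) (Function('y')(E) = Add(-2, Mul(Rational(1, 2), Add(-5, Mul(-1, E)))) = Add(-2, Add(Rational(-5, 2), Mul(Rational(-1, 2), E))) = Add(Rational(-9, 2), Mul(Rational(-1, 2), E)))
w = -4 (w = Mul(1, -4) = -4)
Function('Z')(s) = Pow(Add(Rational(-17, 2), Mul(Rational(-1, 2), Pow(s, 2))), Rational(1, 2)) (Function('Z')(s) = Pow(Add(Add(Rational(-9, 2), Mul(Rational(-1, 2), Pow(s, 2))), -4), Rational(1, 2)) = Pow(Add(Rational(-17, 2), Mul(Rational(-1, 2), Pow(s, 2))), Rational(1, 2)))
Add(45521, Mul(-1, Function('Z')(Pow(-3, 2)))) = Add(45521, Mul(-1, Mul(Rational(1, 2), Pow(Add(-34, Mul(-2, Pow(Pow(-3, 2), 2))), Rational(1, 2))))) = Add(45521, Mul(-1, Mul(Rational(1, 2), Pow(Add(-34, Mul(-2, Pow(9, 2))), Rational(1, 2))))) = Add(45521, Mul(-1, Mul(Rational(1, 2), Pow(Add(-34, Mul(-2, 81)), Rational(1, 2))))) = Add(45521, Mul(-1, Mul(Rational(1, 2), Pow(Add(-34, -162), Rational(1, 2))))) = Add(45521, Mul(-1, Mul(Rational(1, 2), Pow(-196, Rational(1, 2))))) = Add(45521, Mul(-1, Mul(Rational(1, 2), Mul(14, I)))) = Add(45521, Mul(-1, Mul(7, I))) = Add(45521, Mul(-7, I))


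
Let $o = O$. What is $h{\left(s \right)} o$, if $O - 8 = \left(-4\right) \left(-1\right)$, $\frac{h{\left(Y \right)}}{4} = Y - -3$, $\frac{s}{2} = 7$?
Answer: $816$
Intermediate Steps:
$s = 14$ ($s = 2 \cdot 7 = 14$)
$h{\left(Y \right)} = 12 + 4 Y$ ($h{\left(Y \right)} = 4 \left(Y - -3\right) = 4 \left(Y + 3\right) = 4 \left(3 + Y\right) = 12 + 4 Y$)
$O = 12$ ($O = 8 - -4 = 8 + 4 = 12$)
$o = 12$
$h{\left(s \right)} o = \left(12 + 4 \cdot 14\right) 12 = \left(12 + 56\right) 12 = 68 \cdot 12 = 816$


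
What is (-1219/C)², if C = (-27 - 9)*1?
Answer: 1485961/1296 ≈ 1146.6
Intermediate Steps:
C = -36 (C = -36*1 = -36)
(-1219/C)² = (-1219/(-36))² = (-1219*(-1/36))² = (1219/36)² = 1485961/1296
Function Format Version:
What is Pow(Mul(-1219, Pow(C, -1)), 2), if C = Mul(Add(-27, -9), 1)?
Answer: Rational(1485961, 1296) ≈ 1146.6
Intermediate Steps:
C = -36 (C = Mul(-36, 1) = -36)
Pow(Mul(-1219, Pow(C, -1)), 2) = Pow(Mul(-1219, Pow(-36, -1)), 2) = Pow(Mul(-1219, Rational(-1, 36)), 2) = Pow(Rational(1219, 36), 2) = Rational(1485961, 1296)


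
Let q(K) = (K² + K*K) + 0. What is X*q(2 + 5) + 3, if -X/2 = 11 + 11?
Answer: -4309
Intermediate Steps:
q(K) = 2*K² (q(K) = (K² + K²) + 0 = 2*K² + 0 = 2*K²)
X = -44 (X = -2*(11 + 11) = -2*22 = -44)
X*q(2 + 5) + 3 = -88*(2 + 5)² + 3 = -88*7² + 3 = -88*49 + 3 = -44*98 + 3 = -4312 + 3 = -4309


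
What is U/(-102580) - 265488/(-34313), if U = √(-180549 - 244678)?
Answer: 265488/34313 - I*√425227/102580 ≈ 7.7372 - 0.0063569*I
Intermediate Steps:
U = I*√425227 (U = √(-425227) = I*√425227 ≈ 652.09*I)
U/(-102580) - 265488/(-34313) = (I*√425227)/(-102580) - 265488/(-34313) = (I*√425227)*(-1/102580) - 265488*(-1/34313) = -I*√425227/102580 + 265488/34313 = 265488/34313 - I*√425227/102580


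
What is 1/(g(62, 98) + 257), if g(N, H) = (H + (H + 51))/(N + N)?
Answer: 124/32115 ≈ 0.0038611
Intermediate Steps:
g(N, H) = (51 + 2*H)/(2*N) (g(N, H) = (H + (51 + H))/((2*N)) = (51 + 2*H)*(1/(2*N)) = (51 + 2*H)/(2*N))
1/(g(62, 98) + 257) = 1/((51/2 + 98)/62 + 257) = 1/((1/62)*(247/2) + 257) = 1/(247/124 + 257) = 1/(32115/124) = 124/32115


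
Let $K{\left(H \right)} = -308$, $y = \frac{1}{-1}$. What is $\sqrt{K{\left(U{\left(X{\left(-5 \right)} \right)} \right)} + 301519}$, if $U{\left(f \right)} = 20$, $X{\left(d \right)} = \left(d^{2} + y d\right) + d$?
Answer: $\sqrt{301211} \approx 548.83$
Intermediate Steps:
$y = -1$
$X{\left(d \right)} = d^{2}$ ($X{\left(d \right)} = \left(d^{2} - d\right) + d = d^{2}$)
$\sqrt{K{\left(U{\left(X{\left(-5 \right)} \right)} \right)} + 301519} = \sqrt{-308 + 301519} = \sqrt{301211}$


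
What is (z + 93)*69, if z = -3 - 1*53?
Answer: 2553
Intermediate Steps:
z = -56 (z = -3 - 53 = -56)
(z + 93)*69 = (-56 + 93)*69 = 37*69 = 2553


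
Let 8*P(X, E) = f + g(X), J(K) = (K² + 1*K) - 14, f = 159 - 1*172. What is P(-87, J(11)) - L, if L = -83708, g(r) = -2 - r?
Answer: 83717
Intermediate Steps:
f = -13 (f = 159 - 172 = -13)
J(K) = -14 + K + K² (J(K) = (K² + K) - 14 = (K + K²) - 14 = -14 + K + K²)
P(X, E) = -15/8 - X/8 (P(X, E) = (-13 + (-2 - X))/8 = (-15 - X)/8 = -15/8 - X/8)
P(-87, J(11)) - L = (-15/8 - ⅛*(-87)) - 1*(-83708) = (-15/8 + 87/8) + 83708 = 9 + 83708 = 83717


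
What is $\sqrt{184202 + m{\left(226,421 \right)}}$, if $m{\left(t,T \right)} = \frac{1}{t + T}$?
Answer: $\frac{\sqrt{77108615665}}{647} \approx 429.19$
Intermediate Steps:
$m{\left(t,T \right)} = \frac{1}{T + t}$
$\sqrt{184202 + m{\left(226,421 \right)}} = \sqrt{184202 + \frac{1}{421 + 226}} = \sqrt{184202 + \frac{1}{647}} = \sqrt{\frac{119178695}{647}} = \frac{\sqrt{77108615665}}{647}$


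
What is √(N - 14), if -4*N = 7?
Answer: 3*I*√7/2 ≈ 3.9686*I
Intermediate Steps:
N = -7/4 (N = -¼*7 = -7/4 ≈ -1.7500)
√(N - 14) = √(-7/4 - 14) = √(-63/4) = 3*I*√7/2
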